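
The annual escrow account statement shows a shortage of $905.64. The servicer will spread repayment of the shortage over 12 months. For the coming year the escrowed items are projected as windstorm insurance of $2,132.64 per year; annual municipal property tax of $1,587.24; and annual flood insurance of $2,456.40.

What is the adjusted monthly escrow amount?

Windstorm insurance — $2,132.64/yr
Municipal property tax — $1,587.24/yr
Flood insurance — $2,456.40/yr
Total per year = $2,132.64 + $1,587.24 + $2,456.40 = $6,176.28
Per month = $6,176.28 ÷ 12 = $514.69
Shortage spread = $905.64 / 12 = $75.47/mo
Adjusted monthly = $514.69 + $75.47 = $590.16

$590.16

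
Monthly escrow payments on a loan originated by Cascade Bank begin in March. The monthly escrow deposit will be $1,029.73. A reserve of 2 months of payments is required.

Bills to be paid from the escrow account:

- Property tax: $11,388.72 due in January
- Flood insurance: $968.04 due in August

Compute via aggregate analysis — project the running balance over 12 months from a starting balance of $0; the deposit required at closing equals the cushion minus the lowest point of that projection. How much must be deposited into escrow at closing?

$3,089.19

Cushion = 2 × $1,029.73 = $2,059.46
Trial balance (start $0, +$1,029.73 each month, − disbursements):
  Mar: +$1,029.73 → $1,029.73
  Apr: +$1,029.73 → $2,059.46
  May: +$1,029.73 → $3,089.19
  Jun: +$1,029.73 → $4,118.92
  Jul: +$1,029.73 → $5,148.65
  Aug: +$1,029.73 − $968.04 → $5,210.34
  Sep: +$1,029.73 → $6,240.07
  Oct: +$1,029.73 → $7,269.80
  Nov: +$1,029.73 → $8,299.53
  Dec: +$1,029.73 → $9,329.26
  Jan: +$1,029.73 − $11,388.72 → -$1,029.73
  Feb: +$1,029.73 → $0.00
Lowest trial balance = -$1,029.73 (Jan)
Initial deposit = cushion − low point = $2,059.46 − (-$1,029.73) = $3,089.19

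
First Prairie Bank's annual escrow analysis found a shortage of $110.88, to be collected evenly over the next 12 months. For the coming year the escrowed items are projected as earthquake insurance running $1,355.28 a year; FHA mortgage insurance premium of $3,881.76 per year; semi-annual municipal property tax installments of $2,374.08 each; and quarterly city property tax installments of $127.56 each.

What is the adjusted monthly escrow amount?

$883.86

Earthquake insurance: $1,355.28 per year
FHA mortgage insurance premium: $3,881.76 per year
Municipal property tax: $2,374.08 × 2 = $4,748.16 per year
City property tax: $127.56 × 4 = $510.24 per year
Combined annual = $10,495.44
Monthly escrow = $10,495.44 ÷ 12 = $874.62
Shortage per month = $110.88 ÷ 12 = $9.24
Adjusted monthly = $874.62 + $9.24 = $883.86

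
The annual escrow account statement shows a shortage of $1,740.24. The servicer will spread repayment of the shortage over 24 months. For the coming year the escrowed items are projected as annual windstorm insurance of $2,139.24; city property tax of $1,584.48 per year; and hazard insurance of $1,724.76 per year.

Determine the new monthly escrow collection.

Windstorm insurance — $2,139.24 per year
City property tax — $1,584.48 per year
Hazard insurance — $1,724.76 per year
Total annual escrow = $2,139.24 + $1,584.48 + $1,724.76 = $5,448.48
Monthly escrow = $5,448.48 ÷ 12 = $454.04
Shortage per month = $1,740.24 / 24 = $72.51
Adjusted monthly = $454.04 + $72.51 = $526.55

$526.55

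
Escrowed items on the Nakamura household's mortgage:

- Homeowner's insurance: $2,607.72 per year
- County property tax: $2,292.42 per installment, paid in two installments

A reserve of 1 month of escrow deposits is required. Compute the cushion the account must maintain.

$599.38

Homeowner's insurance — $2,607.72/yr
County property tax — $2,292.42 × 2 = $4,584.84/yr
Total per year = $7,192.56
Monthly escrow = $7,192.56 / 12 = $599.38
Cushion = 1 × $599.38 = $599.38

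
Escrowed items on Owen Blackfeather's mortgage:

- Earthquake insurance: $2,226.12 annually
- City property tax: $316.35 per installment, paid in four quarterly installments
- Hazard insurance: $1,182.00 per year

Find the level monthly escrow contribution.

$389.46

Earthquake insurance = $2,226.12 per year
City property tax = $316.35 × 4 = $1,265.40 per year
Hazard insurance = $1,182.00 per year
Combined annual = $2,226.12 + $1,265.40 + $1,182.00 = $4,673.52
Per month = $4,673.52 ÷ 12 = $389.46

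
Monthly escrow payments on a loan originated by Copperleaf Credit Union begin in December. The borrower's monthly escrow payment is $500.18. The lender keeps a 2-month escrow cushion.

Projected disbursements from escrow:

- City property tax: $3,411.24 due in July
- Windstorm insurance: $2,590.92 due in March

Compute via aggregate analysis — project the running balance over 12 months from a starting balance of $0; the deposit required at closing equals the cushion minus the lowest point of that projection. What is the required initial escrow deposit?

$3,001.08

Cushion = 2 × $500.18 = $1,000.36
Trial balance (start $0, +$500.18 each month, − disbursements):
  Dec: +$500.18 → $500.18
  Jan: +$500.18 → $1,000.36
  Feb: +$500.18 → $1,500.54
  Mar: +$500.18 − $2,590.92 → -$590.20
  Apr: +$500.18 → -$90.02
  May: +$500.18 → $410.16
  Jun: +$500.18 → $910.34
  Jul: +$500.18 − $3,411.24 → -$2,000.72
  Aug: +$500.18 → -$1,500.54
  Sep: +$500.18 → -$1,000.36
  Oct: +$500.18 → -$500.18
  Nov: +$500.18 → $0.00
Lowest trial balance = -$2,000.72 (Jul)
Initial deposit = cushion − low point = $1,000.36 − (-$2,000.72) = $3,001.08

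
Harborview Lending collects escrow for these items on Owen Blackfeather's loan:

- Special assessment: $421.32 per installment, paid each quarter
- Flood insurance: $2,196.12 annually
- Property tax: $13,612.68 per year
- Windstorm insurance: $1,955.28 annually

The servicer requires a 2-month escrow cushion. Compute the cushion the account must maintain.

Special assessment: $421.32 × 4 = $1,685.28
Flood insurance: $2,196.12
Property tax: $13,612.68
Windstorm insurance: $1,955.28
Total per year = $1,685.28 + $2,196.12 + $13,612.68 + $1,955.28 = $19,449.36
Per month = $19,449.36 ÷ 12 = $1,620.78
Required cushion = 2 × $1,620.78 = $3,241.56

$3,241.56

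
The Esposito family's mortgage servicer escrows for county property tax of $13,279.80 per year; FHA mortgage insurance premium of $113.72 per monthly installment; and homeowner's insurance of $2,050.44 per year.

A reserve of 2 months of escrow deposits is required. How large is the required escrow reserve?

County property tax: $13,279.80
FHA mortgage insurance premium: $113.72 × 12 = $1,364.64
Homeowner's insurance: $2,050.44
Total per year = $16,694.88
Monthly escrow = $16,694.88 / 12 = $1,391.24
Required cushion = 2 × $1,391.24 = $2,782.48

$2,782.48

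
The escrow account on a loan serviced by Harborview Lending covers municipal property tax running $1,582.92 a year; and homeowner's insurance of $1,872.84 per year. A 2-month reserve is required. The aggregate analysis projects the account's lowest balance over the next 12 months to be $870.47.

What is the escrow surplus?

Municipal property tax: $1,582.92
Homeowner's insurance: $1,872.84
Annual escrow total = $3,455.76
Monthly = $3,455.76 / 12 = $287.98
Cushion = 2 × $287.98 = $575.96
Surplus = $870.47 − $575.96 = $294.51

$294.51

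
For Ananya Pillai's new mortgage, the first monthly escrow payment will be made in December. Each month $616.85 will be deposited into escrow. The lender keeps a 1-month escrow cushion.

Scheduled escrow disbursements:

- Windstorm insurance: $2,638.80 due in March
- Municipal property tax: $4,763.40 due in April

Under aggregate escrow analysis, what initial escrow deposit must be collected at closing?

$4,934.80

Cushion = 1 × $616.85 = $616.85
Trial balance (start $0, +$616.85 each month, − disbursements):
  Dec: +$616.85 → $616.85
  Jan: +$616.85 → $1,233.70
  Feb: +$616.85 → $1,850.55
  Mar: +$616.85 − $2,638.80 → -$171.40
  Apr: +$616.85 − $4,763.40 → -$4,317.95
  May: +$616.85 → -$3,701.10
  Jun: +$616.85 → -$3,084.25
  Jul: +$616.85 → -$2,467.40
  Aug: +$616.85 → -$1,850.55
  Sep: +$616.85 → -$1,233.70
  Oct: +$616.85 → -$616.85
  Nov: +$616.85 → $0.00
Lowest trial balance = -$4,317.95 (Apr)
Initial deposit = cushion − low point = $616.85 − (-$4,317.95) = $4,934.80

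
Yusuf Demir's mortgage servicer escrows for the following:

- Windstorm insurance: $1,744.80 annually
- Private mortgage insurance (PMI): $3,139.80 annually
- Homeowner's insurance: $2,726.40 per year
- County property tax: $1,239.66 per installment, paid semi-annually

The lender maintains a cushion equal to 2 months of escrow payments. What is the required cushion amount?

Windstorm insurance = $1,744.80 per year
Private mortgage insurance (PMI) = $3,139.80 per year
Homeowner's insurance = $2,726.40 per year
County property tax = $1,239.66 × 2 = $2,479.32 per year
Combined annual = $10,090.32
Monthly = $10,090.32 ÷ 12 = $840.86
Required cushion = 2 × $840.86 = $1,681.72

$1,681.72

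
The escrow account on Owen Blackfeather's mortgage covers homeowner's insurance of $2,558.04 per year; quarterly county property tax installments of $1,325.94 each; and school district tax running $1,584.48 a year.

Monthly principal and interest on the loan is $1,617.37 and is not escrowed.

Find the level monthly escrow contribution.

Homeowner's insurance = $2,558.04
County property tax = $1,325.94 × 4 = $5,303.76
School district tax = $1,584.48
Total annual escrow = $2,558.04 + $5,303.76 + $1,584.48 = $9,446.28
Monthly escrow = $9,446.28 / 12 = $787.19

$787.19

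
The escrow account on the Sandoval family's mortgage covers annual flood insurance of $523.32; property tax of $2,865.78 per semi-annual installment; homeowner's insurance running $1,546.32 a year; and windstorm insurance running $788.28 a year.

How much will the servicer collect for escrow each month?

$715.79

Flood insurance: $523.32
Property tax: $2,865.78 × 2 = $5,731.56
Homeowner's insurance: $1,546.32
Windstorm insurance: $788.28
Total annual escrow = $8,589.48
Base monthly escrow = $8,589.48 / 12 = $715.79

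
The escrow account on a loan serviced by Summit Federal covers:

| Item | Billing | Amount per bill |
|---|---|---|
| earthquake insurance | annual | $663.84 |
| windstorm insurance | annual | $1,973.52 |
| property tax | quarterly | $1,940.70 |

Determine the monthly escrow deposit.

$866.68

Earthquake insurance = $663.84 per year
Windstorm insurance = $1,973.52 per year
Property tax = $1,940.70 × 4 = $7,762.80 per year
Yearly total = $10,400.16
Monthly = $10,400.16 ÷ 12 = $866.68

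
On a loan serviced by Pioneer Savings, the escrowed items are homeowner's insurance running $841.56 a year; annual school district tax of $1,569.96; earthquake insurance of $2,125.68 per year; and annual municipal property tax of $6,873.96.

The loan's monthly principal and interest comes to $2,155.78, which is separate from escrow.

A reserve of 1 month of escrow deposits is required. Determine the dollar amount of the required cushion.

$950.93

Homeowner's insurance: $841.56/yr
School district tax: $1,569.96/yr
Earthquake insurance: $2,125.68/yr
Municipal property tax: $6,873.96/yr
Yearly total = $11,411.16
Per month = $11,411.16 ÷ 12 = $950.93
Reserve = 1 × $950.93 = $950.93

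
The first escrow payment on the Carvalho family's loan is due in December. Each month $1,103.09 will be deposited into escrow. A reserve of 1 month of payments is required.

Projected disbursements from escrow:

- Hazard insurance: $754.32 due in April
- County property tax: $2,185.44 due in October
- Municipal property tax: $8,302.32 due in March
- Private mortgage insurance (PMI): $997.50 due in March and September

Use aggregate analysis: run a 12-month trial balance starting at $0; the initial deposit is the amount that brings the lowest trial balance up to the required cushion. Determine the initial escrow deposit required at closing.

Cushion = 1 × $1,103.09 = $1,103.09
Trial balance (start $0, +$1,103.09 each month, − disbursements):
  Dec: +$1,103.09 → $1,103.09
  Jan: +$1,103.09 → $2,206.18
  Feb: +$1,103.09 → $3,309.27
  Mar: +$1,103.09 − $9,299.82 → -$4,887.46
  Apr: +$1,103.09 − $754.32 → -$4,538.69
  May: +$1,103.09 → -$3,435.60
  Jun: +$1,103.09 → -$2,332.51
  Jul: +$1,103.09 → -$1,229.42
  Aug: +$1,103.09 → -$126.33
  Sep: +$1,103.09 − $997.50 → -$20.74
  Oct: +$1,103.09 − $2,185.44 → -$1,103.09
  Nov: +$1,103.09 → $0.00
Lowest trial balance = -$4,887.46 (Mar)
Initial deposit = cushion − low point = $1,103.09 − (-$4,887.46) = $5,990.55

$5,990.55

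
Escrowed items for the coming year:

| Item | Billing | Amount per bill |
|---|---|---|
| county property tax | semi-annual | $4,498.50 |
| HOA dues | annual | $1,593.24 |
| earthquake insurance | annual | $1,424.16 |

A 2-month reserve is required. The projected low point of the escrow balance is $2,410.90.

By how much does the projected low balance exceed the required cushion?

County property tax = $4,498.50 × 2 = $8,997.00
HOA dues = $1,593.24
Earthquake insurance = $1,424.16
Total per year = $8,997.00 + $1,593.24 + $1,424.16 = $12,014.40
Monthly escrow = $12,014.40 / 12 = $1,001.20
Cushion = 2 × $1,001.20 = $2,002.40
Surplus = $2,410.90 − $2,002.40 = $408.50

$408.50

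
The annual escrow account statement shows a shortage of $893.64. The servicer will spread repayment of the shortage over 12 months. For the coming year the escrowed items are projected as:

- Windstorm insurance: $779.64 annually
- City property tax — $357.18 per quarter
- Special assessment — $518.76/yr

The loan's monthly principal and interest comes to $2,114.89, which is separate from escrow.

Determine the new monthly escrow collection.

$301.73

Windstorm insurance — $779.64
City property tax — $357.18 × 4 = $1,428.72
Special assessment — $518.76
Combined annual = $2,727.12
Monthly = $2,727.12 / 12 = $227.26
Monthly shortage recovery: $893.64 / 12 = $74.47
New monthly escrow = $227.26 + $74.47 = $301.73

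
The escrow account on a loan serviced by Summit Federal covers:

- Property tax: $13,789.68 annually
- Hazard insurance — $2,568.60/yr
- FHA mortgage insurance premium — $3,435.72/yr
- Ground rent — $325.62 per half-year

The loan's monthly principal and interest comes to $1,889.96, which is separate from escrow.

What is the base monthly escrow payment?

Property tax: $13,789.68 per year
Hazard insurance: $2,568.60 per year
FHA mortgage insurance premium: $3,435.72 per year
Ground rent: $325.62 × 2 = $651.24 per year
Total per year = $13,789.68 + $2,568.60 + $3,435.72 + $651.24 = $20,445.24
Per month = $20,445.24 ÷ 12 = $1,703.77

$1,703.77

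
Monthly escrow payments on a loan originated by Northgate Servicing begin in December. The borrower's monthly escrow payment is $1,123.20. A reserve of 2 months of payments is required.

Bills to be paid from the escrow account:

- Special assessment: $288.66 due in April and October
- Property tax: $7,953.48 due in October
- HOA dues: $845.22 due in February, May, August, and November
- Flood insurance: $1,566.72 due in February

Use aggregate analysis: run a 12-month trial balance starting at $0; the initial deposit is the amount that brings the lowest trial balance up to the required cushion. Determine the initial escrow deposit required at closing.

Cushion = 2 × $1,123.20 = $2,246.40
Trial balance (start $0, +$1,123.20 each month, − disbursements):
  Dec: +$1,123.20 → $1,123.20
  Jan: +$1,123.20 → $2,246.40
  Feb: +$1,123.20 − $2,411.94 → $957.66
  Mar: +$1,123.20 → $2,080.86
  Apr: +$1,123.20 − $288.66 → $2,915.40
  May: +$1,123.20 − $845.22 → $3,193.38
  Jun: +$1,123.20 → $4,316.58
  Jul: +$1,123.20 → $5,439.78
  Aug: +$1,123.20 − $845.22 → $5,717.76
  Sep: +$1,123.20 → $6,840.96
  Oct: +$1,123.20 − $8,242.14 → -$277.98
  Nov: +$1,123.20 − $845.22 → $0.00
Lowest trial balance = -$277.98 (Oct)
Initial deposit = cushion − low point = $2,246.40 − (-$277.98) = $2,524.38

$2,524.38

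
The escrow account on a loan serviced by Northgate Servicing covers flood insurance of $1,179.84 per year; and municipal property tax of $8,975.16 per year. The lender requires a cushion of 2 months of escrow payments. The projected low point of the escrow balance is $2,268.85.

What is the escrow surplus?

$576.35

Flood insurance = $1,179.84
Municipal property tax = $8,975.16
Total per year = $10,155.00
Per month = $10,155.00 ÷ 12 = $846.25
Cushion = 2 × $846.25 = $1,692.50
Surplus = $2,268.85 − $1,692.50 = $576.35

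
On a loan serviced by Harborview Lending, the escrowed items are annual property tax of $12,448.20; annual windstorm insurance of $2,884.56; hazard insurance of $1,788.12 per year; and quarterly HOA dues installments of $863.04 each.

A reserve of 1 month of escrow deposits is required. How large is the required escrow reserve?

Property tax = $12,448.20/yr
Windstorm insurance = $2,884.56/yr
Hazard insurance = $1,788.12/yr
HOA dues = $863.04 × 4 = $3,452.16/yr
Annual escrow total = $12,448.20 + $2,884.56 + $1,788.12 + $3,452.16 = $20,573.04
Per month = $20,573.04 / 12 = $1,714.42
Required cushion = 1 × $1,714.42 = $1,714.42

$1,714.42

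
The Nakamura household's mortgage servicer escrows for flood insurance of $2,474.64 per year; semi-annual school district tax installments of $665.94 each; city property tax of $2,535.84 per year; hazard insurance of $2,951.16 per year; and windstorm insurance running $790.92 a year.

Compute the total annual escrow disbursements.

$10,084.44

Flood insurance = $2,474.64 per year
School district tax = $665.94 × 2 = $1,331.88 per year
City property tax = $2,535.84 per year
Hazard insurance = $2,951.16 per year
Windstorm insurance = $790.92 per year
Yearly total = $2,474.64 + $1,331.88 + $2,535.84 + $2,951.16 + $790.92 = $10,084.44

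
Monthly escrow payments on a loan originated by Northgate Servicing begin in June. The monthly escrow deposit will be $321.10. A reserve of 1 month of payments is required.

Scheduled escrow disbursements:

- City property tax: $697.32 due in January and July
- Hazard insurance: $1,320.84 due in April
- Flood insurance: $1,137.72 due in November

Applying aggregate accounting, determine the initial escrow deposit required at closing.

$642.20

Cushion = 1 × $321.10 = $321.10
Trial balance (start $0, +$321.10 each month, − disbursements):
  Jun: +$321.10 → $321.10
  Jul: +$321.10 − $697.32 → -$55.12
  Aug: +$321.10 → $265.98
  Sep: +$321.10 → $587.08
  Oct: +$321.10 → $908.18
  Nov: +$321.10 − $1,137.72 → $91.56
  Dec: +$321.10 → $412.66
  Jan: +$321.10 − $697.32 → $36.44
  Feb: +$321.10 → $357.54
  Mar: +$321.10 → $678.64
  Apr: +$321.10 − $1,320.84 → -$321.10
  May: +$321.10 → $0.00
Lowest trial balance = -$321.10 (Apr)
Initial deposit = cushion − low point = $321.10 − (-$321.10) = $642.20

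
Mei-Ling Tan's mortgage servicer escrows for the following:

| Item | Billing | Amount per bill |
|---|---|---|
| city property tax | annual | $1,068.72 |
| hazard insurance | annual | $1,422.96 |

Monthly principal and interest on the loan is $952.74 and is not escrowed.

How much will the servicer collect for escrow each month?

City property tax — $1,068.72 annually
Hazard insurance — $1,422.96 annually
Total annual escrow = $1,068.72 + $1,422.96 = $2,491.68
Base monthly escrow = $2,491.68 / 12 = $207.64

$207.64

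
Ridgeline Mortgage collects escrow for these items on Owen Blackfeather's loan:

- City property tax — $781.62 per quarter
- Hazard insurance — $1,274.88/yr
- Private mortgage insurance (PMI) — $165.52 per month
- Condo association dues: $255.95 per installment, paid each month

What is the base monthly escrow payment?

City property tax = $781.62 × 4 = $3,126.48/yr
Hazard insurance = $1,274.88/yr
Private mortgage insurance (PMI) = $165.52 × 12 = $1,986.24/yr
Condo association dues = $255.95 × 12 = $3,071.40/yr
Yearly total = $3,126.48 + $1,274.88 + $1,986.24 + $3,071.40 = $9,459.00
Base monthly escrow = $9,459.00 / 12 = $788.25

$788.25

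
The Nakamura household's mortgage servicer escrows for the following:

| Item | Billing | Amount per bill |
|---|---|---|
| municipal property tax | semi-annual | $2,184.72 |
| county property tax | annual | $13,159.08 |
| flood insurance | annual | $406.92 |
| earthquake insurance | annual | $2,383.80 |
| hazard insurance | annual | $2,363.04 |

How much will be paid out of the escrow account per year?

Municipal property tax — $2,184.72 × 2 = $4,369.44/yr
County property tax — $13,159.08/yr
Flood insurance — $406.92/yr
Earthquake insurance — $2,383.80/yr
Hazard insurance — $2,363.04/yr
Annual escrow total = $22,682.28

$22,682.28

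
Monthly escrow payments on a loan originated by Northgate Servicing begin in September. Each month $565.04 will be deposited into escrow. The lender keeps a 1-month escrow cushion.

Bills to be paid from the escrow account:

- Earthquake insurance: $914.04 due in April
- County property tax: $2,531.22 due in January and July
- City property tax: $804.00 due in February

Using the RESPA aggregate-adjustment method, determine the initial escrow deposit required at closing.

Cushion = 1 × $565.04 = $565.04
Trial balance (start $0, +$565.04 each month, − disbursements):
  Sep: +$565.04 → $565.04
  Oct: +$565.04 → $1,130.08
  Nov: +$565.04 → $1,695.12
  Dec: +$565.04 → $2,260.16
  Jan: +$565.04 − $2,531.22 → $293.98
  Feb: +$565.04 − $804.00 → $55.02
  Mar: +$565.04 → $620.06
  Apr: +$565.04 − $914.04 → $271.06
  May: +$565.04 → $836.10
  Jun: +$565.04 → $1,401.14
  Jul: +$565.04 − $2,531.22 → -$565.04
  Aug: +$565.04 → $0.00
Lowest trial balance = -$565.04 (Jul)
Initial deposit = cushion − low point = $565.04 − (-$565.04) = $1,130.08

$1,130.08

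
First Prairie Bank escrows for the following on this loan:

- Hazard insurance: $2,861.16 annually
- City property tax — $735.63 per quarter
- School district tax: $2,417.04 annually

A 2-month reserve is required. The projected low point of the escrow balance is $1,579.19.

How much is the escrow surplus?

Hazard insurance = $2,861.16/yr
City property tax = $735.63 × 4 = $2,942.52/yr
School district tax = $2,417.04/yr
Combined annual = $2,861.16 + $2,942.52 + $2,417.04 = $8,220.72
Monthly = $8,220.72 / 12 = $685.06
Required reserve = 2 × $685.06 = $1,370.12
Excess over cushion: $1,579.19 − $1,370.12 = $209.07

$209.07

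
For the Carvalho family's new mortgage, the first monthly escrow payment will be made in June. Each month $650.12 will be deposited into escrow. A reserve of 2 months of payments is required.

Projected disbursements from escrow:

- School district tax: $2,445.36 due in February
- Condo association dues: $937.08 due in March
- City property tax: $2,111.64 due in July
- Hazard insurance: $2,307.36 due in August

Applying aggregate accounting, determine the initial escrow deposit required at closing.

Cushion = 2 × $650.12 = $1,300.24
Trial balance (start $0, +$650.12 each month, − disbursements):
  Jun: +$650.12 → $650.12
  Jul: +$650.12 − $2,111.64 → -$811.40
  Aug: +$650.12 − $2,307.36 → -$2,468.64
  Sep: +$650.12 → -$1,818.52
  Oct: +$650.12 → -$1,168.40
  Nov: +$650.12 → -$518.28
  Dec: +$650.12 → $131.84
  Jan: +$650.12 → $781.96
  Feb: +$650.12 − $2,445.36 → -$1,013.28
  Mar: +$650.12 − $937.08 → -$1,300.24
  Apr: +$650.12 → -$650.12
  May: +$650.12 → $0.00
Lowest trial balance = -$2,468.64 (Aug)
Initial deposit = cushion − low point = $1,300.24 − (-$2,468.64) = $3,768.88

$3,768.88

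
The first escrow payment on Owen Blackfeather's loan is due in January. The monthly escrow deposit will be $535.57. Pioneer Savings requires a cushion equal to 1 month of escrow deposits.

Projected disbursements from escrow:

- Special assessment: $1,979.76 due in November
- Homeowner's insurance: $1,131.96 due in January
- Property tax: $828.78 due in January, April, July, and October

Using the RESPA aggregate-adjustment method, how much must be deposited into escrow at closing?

$1,960.74

Cushion = 1 × $535.57 = $535.57
Trial balance (start $0, +$535.57 each month, − disbursements):
  Jan: +$535.57 − $1,960.74 → -$1,425.17
  Feb: +$535.57 → -$889.60
  Mar: +$535.57 → -$354.03
  Apr: +$535.57 − $828.78 → -$647.24
  May: +$535.57 → -$111.67
  Jun: +$535.57 → $423.90
  Jul: +$535.57 − $828.78 → $130.69
  Aug: +$535.57 → $666.26
  Sep: +$535.57 → $1,201.83
  Oct: +$535.57 − $828.78 → $908.62
  Nov: +$535.57 − $1,979.76 → -$535.57
  Dec: +$535.57 → $0.00
Lowest trial balance = -$1,425.17 (Jan)
Initial deposit = cushion − low point = $535.57 − (-$1,425.17) = $1,960.74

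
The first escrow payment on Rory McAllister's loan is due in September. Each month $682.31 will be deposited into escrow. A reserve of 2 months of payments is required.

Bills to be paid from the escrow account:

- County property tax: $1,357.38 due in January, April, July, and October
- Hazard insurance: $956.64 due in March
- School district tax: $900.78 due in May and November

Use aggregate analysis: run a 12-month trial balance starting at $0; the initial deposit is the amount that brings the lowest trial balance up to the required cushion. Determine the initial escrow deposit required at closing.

$2,054.17

Cushion = 2 × $682.31 = $1,364.62
Trial balance (start $0, +$682.31 each month, − disbursements):
  Sep: +$682.31 → $682.31
  Oct: +$682.31 − $1,357.38 → $7.24
  Nov: +$682.31 − $900.78 → -$211.23
  Dec: +$682.31 → $471.08
  Jan: +$682.31 − $1,357.38 → -$203.99
  Feb: +$682.31 → $478.32
  Mar: +$682.31 − $956.64 → $203.99
  Apr: +$682.31 − $1,357.38 → -$471.08
  May: +$682.31 − $900.78 → -$689.55
  Jun: +$682.31 → -$7.24
  Jul: +$682.31 − $1,357.38 → -$682.31
  Aug: +$682.31 → $0.00
Lowest trial balance = -$689.55 (May)
Initial deposit = cushion − low point = $1,364.62 − (-$689.55) = $2,054.17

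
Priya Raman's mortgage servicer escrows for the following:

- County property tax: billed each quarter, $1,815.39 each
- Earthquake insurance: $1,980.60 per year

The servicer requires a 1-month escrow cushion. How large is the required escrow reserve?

$770.18

County property tax: $1,815.39 × 4 = $7,261.56/yr
Earthquake insurance: $1,980.60/yr
Combined annual = $7,261.56 + $1,980.60 = $9,242.16
Per month = $9,242.16 / 12 = $770.18
Required cushion = 1 × $770.18 = $770.18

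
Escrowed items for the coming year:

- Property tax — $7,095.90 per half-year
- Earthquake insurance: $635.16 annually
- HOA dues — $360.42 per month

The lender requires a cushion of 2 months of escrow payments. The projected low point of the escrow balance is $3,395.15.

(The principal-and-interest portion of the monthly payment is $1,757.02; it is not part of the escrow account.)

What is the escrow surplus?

$203.15

Property tax = $7,095.90 × 2 = $14,191.80 annually
Earthquake insurance = $635.16 annually
HOA dues = $360.42 × 12 = $4,325.04 annually
Yearly total = $14,191.80 + $635.16 + $4,325.04 = $19,152.00
Monthly escrow = $19,152.00 / 12 = $1,596.00
Cushion = 2 × $1,596.00 = $3,192.00
Surplus = $3,395.15 − $3,192.00 = $203.15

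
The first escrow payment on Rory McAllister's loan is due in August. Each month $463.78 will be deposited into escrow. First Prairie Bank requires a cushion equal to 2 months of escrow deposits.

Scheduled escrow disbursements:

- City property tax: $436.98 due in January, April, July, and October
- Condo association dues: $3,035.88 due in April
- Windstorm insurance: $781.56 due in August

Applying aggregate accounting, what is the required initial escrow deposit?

Cushion = 2 × $463.78 = $927.56
Trial balance (start $0, +$463.78 each month, − disbursements):
  Aug: +$463.78 − $781.56 → -$317.78
  Sep: +$463.78 → $146.00
  Oct: +$463.78 − $436.98 → $172.80
  Nov: +$463.78 → $636.58
  Dec: +$463.78 → $1,100.36
  Jan: +$463.78 − $436.98 → $1,127.16
  Feb: +$463.78 → $1,590.94
  Mar: +$463.78 → $2,054.72
  Apr: +$463.78 − $3,472.86 → -$954.36
  May: +$463.78 → -$490.58
  Jun: +$463.78 → -$26.80
  Jul: +$463.78 − $436.98 → $0.00
Lowest trial balance = -$954.36 (Apr)
Initial deposit = cushion − low point = $927.56 − (-$954.36) = $1,881.92

$1,881.92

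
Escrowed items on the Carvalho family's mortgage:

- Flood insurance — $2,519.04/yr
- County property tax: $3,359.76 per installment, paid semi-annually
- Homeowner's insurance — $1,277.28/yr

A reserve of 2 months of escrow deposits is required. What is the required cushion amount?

$1,752.64

Flood insurance: $2,519.04 per year
County property tax: $3,359.76 × 2 = $6,719.52 per year
Homeowner's insurance: $1,277.28 per year
Annual escrow total = $2,519.04 + $6,719.52 + $1,277.28 = $10,515.84
Base monthly escrow = $10,515.84 ÷ 12 = $876.32
Reserve = 2 × $876.32 = $1,752.64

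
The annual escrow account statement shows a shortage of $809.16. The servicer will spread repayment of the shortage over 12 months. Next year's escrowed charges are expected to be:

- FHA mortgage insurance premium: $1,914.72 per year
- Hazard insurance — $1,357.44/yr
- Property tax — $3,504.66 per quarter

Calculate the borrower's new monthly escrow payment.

FHA mortgage insurance premium: $1,914.72 annually
Hazard insurance: $1,357.44 annually
Property tax: $3,504.66 × 4 = $14,018.64 annually
Combined annual = $1,914.72 + $1,357.44 + $14,018.64 = $17,290.80
Monthly = $17,290.80 / 12 = $1,440.90
Shortage per month = $809.16 ÷ 12 = $67.43
Adjusted monthly = $1,440.90 + $67.43 = $1,508.33

$1,508.33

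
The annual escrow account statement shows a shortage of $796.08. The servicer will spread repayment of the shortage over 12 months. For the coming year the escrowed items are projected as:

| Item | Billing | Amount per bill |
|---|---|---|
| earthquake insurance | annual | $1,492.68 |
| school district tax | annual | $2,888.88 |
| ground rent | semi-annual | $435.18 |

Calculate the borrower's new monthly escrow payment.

Earthquake insurance: $1,492.68 per year
School district tax: $2,888.88 per year
Ground rent: $435.18 × 2 = $870.36 per year
Total per year = $5,251.92
Monthly escrow = $5,251.92 / 12 = $437.66
Shortage per month = $796.08 ÷ 12 = $66.34
New monthly escrow = $437.66 + $66.34 = $504.00

$504.00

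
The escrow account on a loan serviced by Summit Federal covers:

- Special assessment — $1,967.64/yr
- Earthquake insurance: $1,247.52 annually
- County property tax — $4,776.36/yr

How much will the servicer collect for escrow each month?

$665.96

Special assessment: $1,967.64 annually
Earthquake insurance: $1,247.52 annually
County property tax: $4,776.36 annually
Annual escrow total = $1,967.64 + $1,247.52 + $4,776.36 = $7,991.52
Monthly = $7,991.52 ÷ 12 = $665.96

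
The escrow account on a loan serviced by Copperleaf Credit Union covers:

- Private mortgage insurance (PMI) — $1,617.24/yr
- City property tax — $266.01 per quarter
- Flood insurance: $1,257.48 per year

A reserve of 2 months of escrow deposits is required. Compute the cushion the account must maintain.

$656.46

Private mortgage insurance (PMI) = $1,617.24 per year
City property tax = $266.01 × 4 = $1,064.04 per year
Flood insurance = $1,257.48 per year
Combined annual = $3,938.76
Base monthly escrow = $3,938.76 ÷ 12 = $328.23
Required cushion = 2 × $328.23 = $656.46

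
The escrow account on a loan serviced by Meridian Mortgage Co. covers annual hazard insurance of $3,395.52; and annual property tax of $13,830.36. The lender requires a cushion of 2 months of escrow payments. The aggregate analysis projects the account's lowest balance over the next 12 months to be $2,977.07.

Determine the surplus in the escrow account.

$106.09

Hazard insurance = $3,395.52 per year
Property tax = $13,830.36 per year
Combined annual = $17,225.88
Monthly = $17,225.88 ÷ 12 = $1,435.49
Cushion = 2 × $1,435.49 = $2,870.98
Surplus = $2,977.07 − $2,870.98 = $106.09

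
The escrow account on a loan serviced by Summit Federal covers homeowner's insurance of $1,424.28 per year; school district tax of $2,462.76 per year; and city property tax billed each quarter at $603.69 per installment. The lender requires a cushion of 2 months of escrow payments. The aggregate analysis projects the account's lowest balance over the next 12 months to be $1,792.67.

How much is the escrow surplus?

$742.37

Homeowner's insurance = $1,424.28 per year
School district tax = $2,462.76 per year
City property tax = $603.69 × 4 = $2,414.76 per year
Yearly total = $1,424.28 + $2,462.76 + $2,414.76 = $6,301.80
Per month = $6,301.80 / 12 = $525.15
Cushion = 2 × $525.15 = $1,050.30
Excess over cushion: $1,792.67 − $1,050.30 = $742.37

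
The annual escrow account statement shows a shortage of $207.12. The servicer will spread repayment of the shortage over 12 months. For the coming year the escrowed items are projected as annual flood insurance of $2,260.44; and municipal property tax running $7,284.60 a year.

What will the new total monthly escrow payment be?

Flood insurance = $2,260.44
Municipal property tax = $7,284.60
Total per year = $2,260.44 + $7,284.60 = $9,545.04
Base monthly escrow = $9,545.04 / 12 = $795.42
Monthly shortage recovery: $207.12 / 12 = $17.26
Adjusted monthly = $795.42 + $17.26 = $812.68

$812.68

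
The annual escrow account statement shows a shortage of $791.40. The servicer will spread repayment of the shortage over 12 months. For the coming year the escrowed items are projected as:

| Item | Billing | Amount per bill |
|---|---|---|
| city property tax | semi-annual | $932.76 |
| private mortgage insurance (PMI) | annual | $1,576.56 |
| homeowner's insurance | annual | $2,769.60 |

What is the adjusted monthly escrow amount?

City property tax: $932.76 × 2 = $1,865.52 annually
Private mortgage insurance (PMI): $1,576.56 annually
Homeowner's insurance: $2,769.60 annually
Annual escrow total = $6,211.68
Monthly escrow = $6,211.68 ÷ 12 = $517.64
Monthly shortage recovery: $791.40 ÷ 12 = $65.95
Adjusted monthly = $517.64 + $65.95 = $583.59

$583.59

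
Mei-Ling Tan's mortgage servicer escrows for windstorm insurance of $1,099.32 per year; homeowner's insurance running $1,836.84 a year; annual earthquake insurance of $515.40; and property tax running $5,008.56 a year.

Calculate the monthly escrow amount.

$705.01

Windstorm insurance = $1,099.32/yr
Homeowner's insurance = $1,836.84/yr
Earthquake insurance = $515.40/yr
Property tax = $5,008.56/yr
Total per year = $1,099.32 + $1,836.84 + $515.40 + $5,008.56 = $8,460.12
Base monthly escrow = $8,460.12 ÷ 12 = $705.01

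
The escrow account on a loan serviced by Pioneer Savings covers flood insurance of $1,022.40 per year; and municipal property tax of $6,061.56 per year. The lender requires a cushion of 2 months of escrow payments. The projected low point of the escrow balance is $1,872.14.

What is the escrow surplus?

Flood insurance — $1,022.40/yr
Municipal property tax — $6,061.56/yr
Annual escrow total = $7,083.96
Monthly = $7,083.96 ÷ 12 = $590.33
Required cushion = 2 × $590.33 = $1,180.66
Excess over cushion: $1,872.14 − $1,180.66 = $691.48

$691.48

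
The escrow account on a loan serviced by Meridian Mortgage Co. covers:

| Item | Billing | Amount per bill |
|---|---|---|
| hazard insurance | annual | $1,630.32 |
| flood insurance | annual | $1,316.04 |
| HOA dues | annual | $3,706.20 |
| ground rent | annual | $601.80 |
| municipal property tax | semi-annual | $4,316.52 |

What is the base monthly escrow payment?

Hazard insurance — $1,630.32/yr
Flood insurance — $1,316.04/yr
HOA dues — $3,706.20/yr
Ground rent — $601.80/yr
Municipal property tax — $4,316.52 × 2 = $8,633.04/yr
Total annual escrow = $1,630.32 + $1,316.04 + $3,706.20 + $601.80 + $8,633.04 = $15,887.40
Per month = $15,887.40 ÷ 12 = $1,323.95

$1,323.95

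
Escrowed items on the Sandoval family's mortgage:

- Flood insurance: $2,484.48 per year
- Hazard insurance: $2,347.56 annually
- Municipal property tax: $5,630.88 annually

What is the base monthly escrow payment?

Flood insurance — $2,484.48 annually
Hazard insurance — $2,347.56 annually
Municipal property tax — $5,630.88 annually
Total annual escrow = $2,484.48 + $2,347.56 + $5,630.88 = $10,462.92
Monthly escrow = $10,462.92 ÷ 12 = $871.91

$871.91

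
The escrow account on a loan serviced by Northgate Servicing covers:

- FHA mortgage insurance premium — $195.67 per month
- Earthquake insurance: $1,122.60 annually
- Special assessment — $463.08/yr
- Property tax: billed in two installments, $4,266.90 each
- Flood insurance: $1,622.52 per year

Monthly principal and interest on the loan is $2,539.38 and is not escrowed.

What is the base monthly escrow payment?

$1,174.17

FHA mortgage insurance premium: $195.67 × 12 = $2,348.04/yr
Earthquake insurance: $1,122.60/yr
Special assessment: $463.08/yr
Property tax: $4,266.90 × 2 = $8,533.80/yr
Flood insurance: $1,622.52/yr
Total annual escrow = $2,348.04 + $1,122.60 + $463.08 + $8,533.80 + $1,622.52 = $14,090.04
Per month = $14,090.04 / 12 = $1,174.17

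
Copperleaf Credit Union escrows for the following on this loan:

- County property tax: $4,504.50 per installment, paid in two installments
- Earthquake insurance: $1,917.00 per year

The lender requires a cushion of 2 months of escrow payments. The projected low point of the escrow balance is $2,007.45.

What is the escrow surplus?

County property tax — $4,504.50 × 2 = $9,009.00 annually
Earthquake insurance — $1,917.00 annually
Annual escrow total = $9,009.00 + $1,917.00 = $10,926.00
Monthly = $10,926.00 ÷ 12 = $910.50
Required reserve = 2 × $910.50 = $1,821.00
Surplus = $2,007.45 − $1,821.00 = $186.45

$186.45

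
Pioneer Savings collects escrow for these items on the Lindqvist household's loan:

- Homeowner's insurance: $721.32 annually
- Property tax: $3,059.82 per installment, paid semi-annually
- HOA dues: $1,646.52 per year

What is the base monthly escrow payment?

Homeowner's insurance = $721.32
Property tax = $3,059.82 × 2 = $6,119.64
HOA dues = $1,646.52
Combined annual = $8,487.48
Monthly escrow = $8,487.48 ÷ 12 = $707.29

$707.29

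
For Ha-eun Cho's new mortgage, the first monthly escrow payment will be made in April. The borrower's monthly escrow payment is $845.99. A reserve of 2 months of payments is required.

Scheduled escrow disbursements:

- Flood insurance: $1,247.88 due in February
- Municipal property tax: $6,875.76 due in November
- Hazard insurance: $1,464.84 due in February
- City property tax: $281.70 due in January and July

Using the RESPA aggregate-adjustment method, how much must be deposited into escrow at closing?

Cushion = 2 × $845.99 = $1,691.98
Trial balance (start $0, +$845.99 each month, − disbursements):
  Apr: +$845.99 → $845.99
  May: +$845.99 → $1,691.98
  Jun: +$845.99 → $2,537.97
  Jul: +$845.99 − $281.70 → $3,102.26
  Aug: +$845.99 → $3,948.25
  Sep: +$845.99 → $4,794.24
  Oct: +$845.99 → $5,640.23
  Nov: +$845.99 − $6,875.76 → -$389.54
  Dec: +$845.99 → $456.45
  Jan: +$845.99 − $281.70 → $1,020.74
  Feb: +$845.99 − $2,712.72 → -$845.99
  Mar: +$845.99 → $0.00
Lowest trial balance = -$845.99 (Feb)
Initial deposit = cushion − low point = $1,691.98 − (-$845.99) = $2,537.97

$2,537.97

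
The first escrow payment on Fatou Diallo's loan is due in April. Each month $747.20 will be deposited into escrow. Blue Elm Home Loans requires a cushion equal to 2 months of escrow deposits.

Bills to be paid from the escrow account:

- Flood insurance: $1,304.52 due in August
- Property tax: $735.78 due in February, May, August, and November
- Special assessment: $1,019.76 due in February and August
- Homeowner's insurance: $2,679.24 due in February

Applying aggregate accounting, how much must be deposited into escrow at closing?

$2,241.60

Cushion = 2 × $747.20 = $1,494.40
Trial balance (start $0, +$747.20 each month, − disbursements):
  Apr: +$747.20 → $747.20
  May: +$747.20 − $735.78 → $758.62
  Jun: +$747.20 → $1,505.82
  Jul: +$747.20 → $2,253.02
  Aug: +$747.20 − $3,060.06 → -$59.84
  Sep: +$747.20 → $687.36
  Oct: +$747.20 → $1,434.56
  Nov: +$747.20 − $735.78 → $1,445.98
  Dec: +$747.20 → $2,193.18
  Jan: +$747.20 → $2,940.38
  Feb: +$747.20 − $4,434.78 → -$747.20
  Mar: +$747.20 → $0.00
Lowest trial balance = -$747.20 (Feb)
Initial deposit = cushion − low point = $1,494.40 − (-$747.20) = $2,241.60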